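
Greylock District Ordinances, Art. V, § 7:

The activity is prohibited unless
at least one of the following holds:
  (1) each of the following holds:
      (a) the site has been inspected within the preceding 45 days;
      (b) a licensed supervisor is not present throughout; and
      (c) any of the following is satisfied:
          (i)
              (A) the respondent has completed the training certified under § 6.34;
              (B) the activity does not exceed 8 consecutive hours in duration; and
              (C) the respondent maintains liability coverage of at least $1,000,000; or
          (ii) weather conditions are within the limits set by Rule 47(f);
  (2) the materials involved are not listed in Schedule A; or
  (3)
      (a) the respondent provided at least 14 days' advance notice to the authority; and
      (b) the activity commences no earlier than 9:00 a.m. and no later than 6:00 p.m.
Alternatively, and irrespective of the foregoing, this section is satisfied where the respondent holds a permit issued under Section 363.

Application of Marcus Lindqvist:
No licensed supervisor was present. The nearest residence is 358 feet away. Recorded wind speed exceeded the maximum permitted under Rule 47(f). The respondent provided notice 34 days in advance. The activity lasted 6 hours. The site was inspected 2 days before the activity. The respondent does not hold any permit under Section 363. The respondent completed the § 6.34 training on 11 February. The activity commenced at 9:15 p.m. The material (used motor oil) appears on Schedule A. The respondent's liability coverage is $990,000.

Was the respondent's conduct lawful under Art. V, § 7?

(a) site inspected — satisfied.
(b) not (supervisor present) — holds.
(A) training certified — holds.
(B) ≤ 8 hrs duration — met.
(C) coverage ≥ $1,000,000 — not met.
So (i) is not satisfied (T AND T AND F).
(ii) weather ok — not satisfied.
So (c) is not satisfied (F OR F).
(1) = T AND T AND F = false.
(2) not (Schedule A material) — not satisfied.
(a) ≥14 days' notice — satisfied.
(b) start within hours — not met.
(3) = T AND F = false.
So Overall is not satisfied (F OR F OR F).
Exception (holds permit) — not satisfied.
Result: main false OR exception false → false.

No — unlawful.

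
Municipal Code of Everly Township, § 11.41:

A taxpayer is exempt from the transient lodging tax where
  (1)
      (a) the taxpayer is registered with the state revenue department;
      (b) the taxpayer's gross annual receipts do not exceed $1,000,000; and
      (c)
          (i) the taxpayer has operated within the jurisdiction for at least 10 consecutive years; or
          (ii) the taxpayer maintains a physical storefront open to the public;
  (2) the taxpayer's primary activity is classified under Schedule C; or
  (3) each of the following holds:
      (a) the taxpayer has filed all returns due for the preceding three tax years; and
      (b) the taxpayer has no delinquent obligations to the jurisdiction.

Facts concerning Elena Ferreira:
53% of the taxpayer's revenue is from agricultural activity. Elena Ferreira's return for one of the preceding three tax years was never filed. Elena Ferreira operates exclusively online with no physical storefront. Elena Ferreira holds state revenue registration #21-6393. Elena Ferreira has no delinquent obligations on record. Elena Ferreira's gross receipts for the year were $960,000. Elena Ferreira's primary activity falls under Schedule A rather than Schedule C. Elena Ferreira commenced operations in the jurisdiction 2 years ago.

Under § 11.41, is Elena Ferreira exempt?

(a) state-registered — met.
(b) receipts ≤ $1,000,000 — holds.
(i) ≥ 10 yrs in jurisdiction — not met.
(ii) has storefront — not satisfied.
So (c) is not satisfied (F OR F).
(1): T AND T AND F → false.
(2) Schedule C activity — fails.
(a) returns current — fails.
(b) no delinquency — satisfied.
(3) = F AND T = false.
Overall = F OR F OR F = false.

No — not exempt.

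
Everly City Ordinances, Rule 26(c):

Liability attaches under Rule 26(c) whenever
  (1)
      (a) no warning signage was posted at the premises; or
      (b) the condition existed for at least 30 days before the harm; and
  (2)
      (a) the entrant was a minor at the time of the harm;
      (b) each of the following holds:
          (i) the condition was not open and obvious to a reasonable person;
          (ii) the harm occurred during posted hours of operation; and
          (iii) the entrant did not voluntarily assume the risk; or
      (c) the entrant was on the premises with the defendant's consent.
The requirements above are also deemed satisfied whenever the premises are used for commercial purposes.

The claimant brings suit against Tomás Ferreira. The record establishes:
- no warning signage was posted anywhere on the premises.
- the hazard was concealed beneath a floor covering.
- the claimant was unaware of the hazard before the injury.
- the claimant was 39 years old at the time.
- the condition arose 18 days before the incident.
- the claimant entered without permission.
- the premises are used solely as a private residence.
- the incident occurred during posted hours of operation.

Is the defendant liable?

(a) no signage posted — met.
(b) condition ≥30 days old — fails.
(1) = T OR F = true.
(a) entrant a minor — fails.
(i) not open/obvious — satisfied.
(ii) during posted hours — holds.
(iii) no assumed risk — met.
So (b) is satisfied (T AND T AND T).
(c) consent to enter — not satisfied.
(2) = F OR T OR F = true.
Overall: T AND T → true.
Exception (commercial use) — not satisfied.
Result: main true OR exception false → true.

Yes — liable.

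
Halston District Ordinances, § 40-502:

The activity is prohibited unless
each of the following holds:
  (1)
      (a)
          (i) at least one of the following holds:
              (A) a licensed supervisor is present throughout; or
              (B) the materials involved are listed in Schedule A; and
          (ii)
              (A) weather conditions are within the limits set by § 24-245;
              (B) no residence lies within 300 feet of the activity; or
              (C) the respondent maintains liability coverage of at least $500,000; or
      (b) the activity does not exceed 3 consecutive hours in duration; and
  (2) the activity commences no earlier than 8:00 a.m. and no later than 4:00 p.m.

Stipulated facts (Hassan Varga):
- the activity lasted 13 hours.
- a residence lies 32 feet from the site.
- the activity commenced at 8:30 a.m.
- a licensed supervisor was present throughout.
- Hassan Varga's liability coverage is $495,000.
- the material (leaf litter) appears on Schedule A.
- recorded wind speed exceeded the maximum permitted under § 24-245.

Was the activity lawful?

(A) supervisor present — met.
(B) Schedule A material — met.
So (i) is satisfied (T OR T).
(A) weather ok — not met.
(B) no residence in 300 ft — not satisfied.
(C) coverage ≥ $500,000 — not met.
So (ii) is not satisfied (F OR F OR F).
(a): T AND F → false.
(b) ≤ 3 hrs duration — fails.
(1): F OR F → false.
(2) start within hours — satisfied.
Overall: F AND T → false.

No — unlawful.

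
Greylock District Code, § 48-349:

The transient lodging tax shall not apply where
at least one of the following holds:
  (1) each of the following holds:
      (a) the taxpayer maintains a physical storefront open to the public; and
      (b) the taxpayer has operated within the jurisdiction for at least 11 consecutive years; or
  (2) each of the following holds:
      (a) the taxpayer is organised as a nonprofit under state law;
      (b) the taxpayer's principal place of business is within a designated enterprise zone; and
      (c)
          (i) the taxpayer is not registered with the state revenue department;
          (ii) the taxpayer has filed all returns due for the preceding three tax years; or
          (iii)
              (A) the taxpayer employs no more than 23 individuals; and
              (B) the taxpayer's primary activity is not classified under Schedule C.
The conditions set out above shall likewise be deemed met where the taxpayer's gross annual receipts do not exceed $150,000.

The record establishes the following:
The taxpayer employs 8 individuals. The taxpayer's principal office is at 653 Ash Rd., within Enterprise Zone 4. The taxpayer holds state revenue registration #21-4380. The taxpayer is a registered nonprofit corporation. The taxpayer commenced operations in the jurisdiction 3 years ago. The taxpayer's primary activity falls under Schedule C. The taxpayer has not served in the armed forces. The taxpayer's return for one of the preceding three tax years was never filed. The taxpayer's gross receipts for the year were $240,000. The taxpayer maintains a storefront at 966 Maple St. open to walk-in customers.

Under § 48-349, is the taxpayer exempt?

(a) has storefront — met.
(b) ≥ 11 yrs in jurisdiction — not met.
So (1) is not satisfied (T AND F).
(a) nonprofit — holds.
(b) in enterprise zone — holds.
(i) not (state-registered) — fails.
(ii) returns current — not met.
(A) ≤ 23 employees — satisfied.
(B) not (Schedule C activity) — not satisfied.
(iii) = T AND F = false.
(c) = F OR F OR F = false.
So (2) is not satisfied (T AND T AND F).
Overall: F OR F → false.
Exception (receipts ≤ $150,000) — not satisfied.
Result: main false OR exception false → false.

No — not exempt.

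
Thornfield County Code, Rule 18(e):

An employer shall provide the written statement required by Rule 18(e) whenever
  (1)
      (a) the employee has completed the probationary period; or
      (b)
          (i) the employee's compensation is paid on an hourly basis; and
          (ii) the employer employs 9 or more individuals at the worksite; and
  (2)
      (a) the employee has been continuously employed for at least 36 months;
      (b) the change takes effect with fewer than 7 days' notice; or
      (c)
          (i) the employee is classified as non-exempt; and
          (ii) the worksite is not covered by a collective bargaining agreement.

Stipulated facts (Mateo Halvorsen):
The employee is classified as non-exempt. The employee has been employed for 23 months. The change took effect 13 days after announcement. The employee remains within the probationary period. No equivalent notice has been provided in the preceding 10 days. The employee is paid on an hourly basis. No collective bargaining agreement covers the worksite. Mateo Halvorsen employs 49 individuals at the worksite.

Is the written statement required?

(a) past probation — not met.
(i) hourly-paid — satisfied.
(ii) ≥ 9 at site — holds.
So (b) is satisfied (T AND T).
(1): F OR T → true.
(a) tenure ≥ 36 mo. — fails.
(b) < 7 days' notice — not met.
(i) non-exempt — holds.
(ii) no CBA — met.
(c) = T AND T = true.
So (2) is satisfied (F OR F OR T).
So Overall is satisfied (T AND T).

Yes — required.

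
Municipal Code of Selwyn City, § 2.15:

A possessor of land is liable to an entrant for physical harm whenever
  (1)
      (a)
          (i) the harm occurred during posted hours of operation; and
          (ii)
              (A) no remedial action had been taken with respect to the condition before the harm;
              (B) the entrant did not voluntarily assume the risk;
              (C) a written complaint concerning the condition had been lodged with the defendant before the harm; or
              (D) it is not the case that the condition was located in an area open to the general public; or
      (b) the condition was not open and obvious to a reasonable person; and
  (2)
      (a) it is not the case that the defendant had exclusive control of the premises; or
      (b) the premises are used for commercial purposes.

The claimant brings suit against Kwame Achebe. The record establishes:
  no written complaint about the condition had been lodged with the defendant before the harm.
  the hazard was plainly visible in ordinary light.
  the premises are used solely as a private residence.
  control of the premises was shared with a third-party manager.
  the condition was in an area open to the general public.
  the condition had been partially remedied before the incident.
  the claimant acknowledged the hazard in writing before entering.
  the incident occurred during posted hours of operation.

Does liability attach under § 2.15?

(i) during posted hours — satisfied.
(A) no remedial action — fails.
(B) no assumed risk — fails.
(C) complaint lodged — not met.
(D) not (public area) — not met.
(ii) = F OR F OR F OR F = false.
So (a) is not satisfied (T AND F).
(b) not open/obvious — fails.
(1): F OR F → false.
(a) not (exclusive control) — holds.
(b) commercial use — fails.
So (2) is satisfied (T OR F).
So Overall is not satisfied (F AND T).

No — not liable.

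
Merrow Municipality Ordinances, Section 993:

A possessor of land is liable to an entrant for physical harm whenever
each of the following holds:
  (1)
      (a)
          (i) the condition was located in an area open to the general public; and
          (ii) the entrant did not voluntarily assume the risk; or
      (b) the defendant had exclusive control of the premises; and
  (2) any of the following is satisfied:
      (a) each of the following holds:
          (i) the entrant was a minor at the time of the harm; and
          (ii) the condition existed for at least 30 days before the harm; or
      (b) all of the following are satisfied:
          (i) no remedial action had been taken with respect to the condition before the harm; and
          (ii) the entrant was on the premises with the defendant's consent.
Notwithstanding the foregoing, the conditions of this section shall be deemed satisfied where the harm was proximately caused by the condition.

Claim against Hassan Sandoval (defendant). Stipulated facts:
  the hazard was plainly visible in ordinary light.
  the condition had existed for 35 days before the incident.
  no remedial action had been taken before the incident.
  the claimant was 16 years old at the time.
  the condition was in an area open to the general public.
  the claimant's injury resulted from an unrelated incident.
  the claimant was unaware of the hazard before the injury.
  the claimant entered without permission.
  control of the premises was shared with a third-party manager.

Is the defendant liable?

(i) public area — satisfied.
(ii) no assumed risk — holds.
(a): T AND T → true.
(b) exclusive control — fails.
(1) = T OR F = true.
(i) entrant a minor — satisfied.
(ii) condition ≥30 days old — holds.
(a): T AND T → true.
(i) no remedial action — holds.
(ii) consent to enter — not satisfied.
(b) = T AND F = false.
(2) = T OR F = true.
Overall = T AND T = true.
Exception (proximate cause) — not satisfied.
Result: main true OR exception false → true.

Yes — liable.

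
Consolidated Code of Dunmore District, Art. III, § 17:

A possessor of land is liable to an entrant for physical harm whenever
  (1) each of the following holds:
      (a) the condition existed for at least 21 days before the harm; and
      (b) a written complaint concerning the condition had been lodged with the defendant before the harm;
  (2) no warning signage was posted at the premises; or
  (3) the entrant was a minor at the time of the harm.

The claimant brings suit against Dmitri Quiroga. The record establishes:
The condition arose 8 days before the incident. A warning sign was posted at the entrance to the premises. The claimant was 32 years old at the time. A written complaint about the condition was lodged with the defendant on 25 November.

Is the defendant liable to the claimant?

(a) condition ≥21 days old — not met.
(b) complaint lodged — met.
(1) = F AND T = false.
(2) no signage posted — not met.
(3) entrant a minor — fails.
So Overall is not satisfied (F OR F OR F).

No — not liable.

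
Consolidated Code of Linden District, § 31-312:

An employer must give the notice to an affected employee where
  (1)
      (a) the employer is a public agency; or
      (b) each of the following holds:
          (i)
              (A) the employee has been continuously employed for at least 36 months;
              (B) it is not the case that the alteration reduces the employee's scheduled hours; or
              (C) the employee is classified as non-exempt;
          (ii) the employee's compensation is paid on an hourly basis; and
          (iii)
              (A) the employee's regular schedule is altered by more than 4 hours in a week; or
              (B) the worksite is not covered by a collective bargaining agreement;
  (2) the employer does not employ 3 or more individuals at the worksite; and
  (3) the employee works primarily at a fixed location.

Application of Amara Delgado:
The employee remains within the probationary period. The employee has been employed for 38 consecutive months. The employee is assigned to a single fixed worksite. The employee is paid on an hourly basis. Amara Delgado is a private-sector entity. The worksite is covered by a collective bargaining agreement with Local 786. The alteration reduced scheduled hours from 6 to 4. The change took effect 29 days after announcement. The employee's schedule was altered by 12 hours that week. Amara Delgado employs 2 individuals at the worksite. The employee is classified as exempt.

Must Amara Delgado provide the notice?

(a) public agency — fails.
(A) tenure ≥ 36 mo. — satisfied.
(B) not (hours reduced) — not met.
(C) non-exempt — not satisfied.
(i) = T OR F OR F = true.
(ii) hourly-paid — met.
(A) schedule shift > 4h — met.
(B) no CBA — fails.
(iii) = T OR F = true.
(b): T AND T AND T → true.
So (1) is satisfied (F OR T).
(2) not (≥ 3 at site) — holds.
(3) fixed location — holds.
Overall: T AND T AND T → true.

Yes — required.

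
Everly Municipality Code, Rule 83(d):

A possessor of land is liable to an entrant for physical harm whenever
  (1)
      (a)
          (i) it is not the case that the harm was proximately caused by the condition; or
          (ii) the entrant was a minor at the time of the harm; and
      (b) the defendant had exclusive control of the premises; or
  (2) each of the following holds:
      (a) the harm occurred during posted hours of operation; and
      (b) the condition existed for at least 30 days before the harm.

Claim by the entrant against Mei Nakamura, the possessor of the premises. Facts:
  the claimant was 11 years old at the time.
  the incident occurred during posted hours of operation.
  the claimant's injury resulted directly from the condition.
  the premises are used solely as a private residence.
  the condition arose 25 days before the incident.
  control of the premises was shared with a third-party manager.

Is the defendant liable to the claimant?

(i) not (proximate cause) — not met.
(ii) entrant a minor — satisfied.
So (a) is satisfied (F OR T).
(b) exclusive control — not satisfied.
(1): T AND F → false.
(a) during posted hours — satisfied.
(b) condition ≥30 days old — fails.
(2) = T AND F = false.
So Overall is not satisfied (F OR F).

No — not liable.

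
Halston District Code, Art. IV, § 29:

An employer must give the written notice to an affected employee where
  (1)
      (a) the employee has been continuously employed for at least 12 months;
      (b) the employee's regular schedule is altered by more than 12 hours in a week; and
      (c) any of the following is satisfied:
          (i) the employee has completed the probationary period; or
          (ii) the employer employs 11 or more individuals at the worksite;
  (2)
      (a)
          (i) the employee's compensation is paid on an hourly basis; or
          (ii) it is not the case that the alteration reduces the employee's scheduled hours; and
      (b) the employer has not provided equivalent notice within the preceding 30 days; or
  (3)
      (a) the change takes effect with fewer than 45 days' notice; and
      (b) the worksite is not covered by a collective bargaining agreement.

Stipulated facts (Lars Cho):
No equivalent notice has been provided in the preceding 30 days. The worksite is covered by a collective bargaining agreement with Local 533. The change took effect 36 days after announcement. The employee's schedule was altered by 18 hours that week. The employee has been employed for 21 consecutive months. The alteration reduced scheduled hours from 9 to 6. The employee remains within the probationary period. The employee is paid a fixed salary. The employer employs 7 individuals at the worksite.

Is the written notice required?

No — not required.

(a) tenure ≥ 12 mo. — holds.
(b) schedule shift > 12h — satisfied.
(i) past probation — not met.
(ii) ≥ 11 at site — fails.
So (c) is not satisfied (F OR F).
So (1) is not satisfied (T AND T AND F).
(i) hourly-paid — fails.
(ii) not (hours reduced) — not met.
(a) = F OR F = false.
(b) no recent notice — met.
(2): F AND T → false.
(a) < 45 days' notice — met.
(b) no CBA — fails.
So (3) is not satisfied (T AND F).
Overall: F OR F OR F → false.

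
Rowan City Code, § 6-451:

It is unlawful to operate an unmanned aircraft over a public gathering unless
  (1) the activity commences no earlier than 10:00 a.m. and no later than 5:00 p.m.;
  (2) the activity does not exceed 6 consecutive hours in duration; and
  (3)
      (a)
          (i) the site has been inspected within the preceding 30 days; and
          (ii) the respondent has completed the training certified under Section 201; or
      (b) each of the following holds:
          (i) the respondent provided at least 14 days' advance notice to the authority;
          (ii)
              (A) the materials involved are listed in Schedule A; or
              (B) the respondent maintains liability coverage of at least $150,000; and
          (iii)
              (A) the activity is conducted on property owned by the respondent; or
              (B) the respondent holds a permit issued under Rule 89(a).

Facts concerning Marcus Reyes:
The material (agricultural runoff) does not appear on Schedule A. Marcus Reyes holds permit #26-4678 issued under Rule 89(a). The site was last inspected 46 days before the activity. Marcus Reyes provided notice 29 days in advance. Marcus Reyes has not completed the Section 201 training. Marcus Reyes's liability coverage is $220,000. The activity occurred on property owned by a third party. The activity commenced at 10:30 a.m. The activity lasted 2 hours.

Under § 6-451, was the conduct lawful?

(1) start within hours — satisfied.
(2) ≤ 6 hrs duration — satisfied.
(i) site inspected — not met.
(ii) training certified — fails.
So (a) is not satisfied (F AND F).
(i) ≥14 days' notice — met.
(A) Schedule A material — not met.
(B) coverage ≥ $150,000 — satisfied.
So (ii) is satisfied (F OR T).
(A) own property — not satisfied.
(B) holds permit — holds.
(iii): F OR T → true.
(b): T AND T AND T → true.
(3): F OR T → true.
Overall: T AND T AND T → true.

Yes — lawful.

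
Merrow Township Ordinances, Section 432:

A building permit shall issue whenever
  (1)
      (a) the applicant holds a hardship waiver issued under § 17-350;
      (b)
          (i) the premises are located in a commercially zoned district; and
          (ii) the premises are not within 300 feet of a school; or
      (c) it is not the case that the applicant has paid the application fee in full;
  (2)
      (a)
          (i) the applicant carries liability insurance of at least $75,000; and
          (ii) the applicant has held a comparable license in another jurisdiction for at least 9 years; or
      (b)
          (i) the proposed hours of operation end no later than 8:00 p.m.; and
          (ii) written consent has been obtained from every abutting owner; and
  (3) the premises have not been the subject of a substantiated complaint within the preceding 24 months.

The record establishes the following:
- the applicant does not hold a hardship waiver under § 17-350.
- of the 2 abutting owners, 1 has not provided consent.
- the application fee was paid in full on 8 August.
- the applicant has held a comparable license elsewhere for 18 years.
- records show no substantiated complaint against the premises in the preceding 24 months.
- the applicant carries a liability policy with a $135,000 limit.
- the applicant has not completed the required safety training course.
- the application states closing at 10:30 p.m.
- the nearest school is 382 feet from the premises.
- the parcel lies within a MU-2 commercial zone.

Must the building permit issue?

Yes — granted.

(a) hardship waiver — not met.
(i) commercially zoned — holds.
(ii) ≥300 ft from school — holds.
(b): T AND T → true.
(c) not (fee paid) — not satisfied.
So (1) is satisfied (F OR T OR F).
(i) insurance ≥ $75,000 — met.
(ii) prior license ≥ 9 yr — met.
(a): T AND T → true.
(i) closes by 8 p.m. — not satisfied.
(ii) all abutters consent — fails.
So (b) is not satisfied (F AND F).
(2) = T OR F = true.
(3) no complaint in 24 mo. — satisfied.
So Overall is satisfied (T AND T AND T).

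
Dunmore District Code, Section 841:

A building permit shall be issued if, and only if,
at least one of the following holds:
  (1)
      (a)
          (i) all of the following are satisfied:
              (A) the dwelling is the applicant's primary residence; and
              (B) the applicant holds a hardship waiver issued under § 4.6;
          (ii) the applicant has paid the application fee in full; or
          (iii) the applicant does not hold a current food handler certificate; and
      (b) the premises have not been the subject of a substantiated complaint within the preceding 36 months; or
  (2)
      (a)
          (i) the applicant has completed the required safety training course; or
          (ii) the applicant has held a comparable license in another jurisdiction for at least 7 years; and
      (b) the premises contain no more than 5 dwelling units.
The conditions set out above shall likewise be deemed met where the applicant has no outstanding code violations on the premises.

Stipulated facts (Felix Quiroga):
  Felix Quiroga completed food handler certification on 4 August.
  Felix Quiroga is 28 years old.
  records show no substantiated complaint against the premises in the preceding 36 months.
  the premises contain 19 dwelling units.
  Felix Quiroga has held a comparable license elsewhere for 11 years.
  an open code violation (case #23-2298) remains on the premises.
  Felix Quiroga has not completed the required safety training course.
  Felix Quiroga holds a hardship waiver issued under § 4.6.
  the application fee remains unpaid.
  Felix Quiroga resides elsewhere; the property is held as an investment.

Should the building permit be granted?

(A) primary residence — not met.
(B) hardship waiver — holds.
(i) = F AND T = false.
(ii) fee paid — fails.
(iii) not (food handler cert.) — not met.
So (a) is not satisfied (F OR F OR F).
(b) no complaint in 36 mo. — met.
(1): F AND T → false.
(i) safety training — not met.
(ii) prior license ≥ 7 yr — met.
So (a) is satisfied (F OR T).
(b) ≤ 5 units — not satisfied.
So (2) is not satisfied (T AND F).
Overall = F OR F = false.
Exception (no code violations) — not satisfied.
Result: main false OR exception false → false.

No — denied.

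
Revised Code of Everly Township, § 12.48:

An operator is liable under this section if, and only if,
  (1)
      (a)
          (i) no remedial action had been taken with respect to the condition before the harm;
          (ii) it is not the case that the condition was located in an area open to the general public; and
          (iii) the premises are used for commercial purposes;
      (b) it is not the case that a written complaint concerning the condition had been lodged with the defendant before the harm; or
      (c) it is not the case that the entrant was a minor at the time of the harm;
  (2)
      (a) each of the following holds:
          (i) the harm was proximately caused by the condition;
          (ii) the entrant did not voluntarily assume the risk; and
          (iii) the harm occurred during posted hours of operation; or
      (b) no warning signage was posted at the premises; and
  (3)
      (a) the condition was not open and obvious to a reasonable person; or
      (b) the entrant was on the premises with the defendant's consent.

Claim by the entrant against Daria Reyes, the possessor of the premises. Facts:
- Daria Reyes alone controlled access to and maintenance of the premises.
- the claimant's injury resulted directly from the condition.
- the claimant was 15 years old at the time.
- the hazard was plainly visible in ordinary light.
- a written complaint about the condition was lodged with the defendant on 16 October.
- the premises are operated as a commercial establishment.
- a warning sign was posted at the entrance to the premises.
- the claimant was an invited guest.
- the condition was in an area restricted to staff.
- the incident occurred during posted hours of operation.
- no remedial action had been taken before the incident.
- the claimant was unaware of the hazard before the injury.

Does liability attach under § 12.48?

(i) no remedial action — holds.
(ii) not (public area) — satisfied.
(iii) commercial use — satisfied.
(a) = T AND T AND T = true.
(b) not (complaint lodged) — not satisfied.
(c) not (entrant a minor) — fails.
So (1) is satisfied (T OR F OR F).
(i) proximate cause — satisfied.
(ii) no assumed risk — satisfied.
(iii) during posted hours — satisfied.
(a) = T AND T AND T = true.
(b) no signage posted — not met.
(2): T OR F → true.
(a) not open/obvious — not met.
(b) consent to enter — satisfied.
So (3) is satisfied (F OR T).
Overall = T AND T AND T = true.

Yes — liable.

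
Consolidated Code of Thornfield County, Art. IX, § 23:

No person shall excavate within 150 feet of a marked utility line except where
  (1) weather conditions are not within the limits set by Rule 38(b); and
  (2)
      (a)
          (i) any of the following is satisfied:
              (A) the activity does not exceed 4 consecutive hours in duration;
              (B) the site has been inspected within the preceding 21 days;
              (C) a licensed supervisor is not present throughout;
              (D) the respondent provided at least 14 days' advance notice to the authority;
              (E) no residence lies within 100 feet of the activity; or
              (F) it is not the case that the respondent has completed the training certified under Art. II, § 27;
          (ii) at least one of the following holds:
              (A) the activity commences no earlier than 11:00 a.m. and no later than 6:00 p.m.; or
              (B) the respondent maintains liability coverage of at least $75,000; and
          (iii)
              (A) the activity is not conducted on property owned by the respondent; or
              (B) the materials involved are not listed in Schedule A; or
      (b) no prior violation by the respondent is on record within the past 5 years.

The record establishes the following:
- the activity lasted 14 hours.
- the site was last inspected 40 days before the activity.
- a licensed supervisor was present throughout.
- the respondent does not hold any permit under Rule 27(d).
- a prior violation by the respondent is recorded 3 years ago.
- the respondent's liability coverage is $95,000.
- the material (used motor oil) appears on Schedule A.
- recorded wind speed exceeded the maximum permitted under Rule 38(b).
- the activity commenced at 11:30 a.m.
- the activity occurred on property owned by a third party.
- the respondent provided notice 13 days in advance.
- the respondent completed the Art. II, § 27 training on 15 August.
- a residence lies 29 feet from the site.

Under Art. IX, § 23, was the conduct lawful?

No — unlawful.

(1) not (weather ok) — holds.
(A) ≤ 4 hrs duration — fails.
(B) site inspected — not satisfied.
(C) not (supervisor present) — not met.
(D) ≥14 days' notice — not met.
(E) no residence in 100 ft — fails.
(F) not (training certified) — not met.
So (i) is not satisfied (F OR F OR F OR F OR F OR F).
(A) start within hours — satisfied.
(B) coverage ≥ $75,000 — holds.
(ii): T OR T → true.
(A) not (own property) — met.
(B) not (Schedule A material) — fails.
(iii) = T OR F = true.
(a): F AND T AND T → false.
(b) no prior violation — not met.
(2): F OR F → false.
So Overall is not satisfied (T AND F).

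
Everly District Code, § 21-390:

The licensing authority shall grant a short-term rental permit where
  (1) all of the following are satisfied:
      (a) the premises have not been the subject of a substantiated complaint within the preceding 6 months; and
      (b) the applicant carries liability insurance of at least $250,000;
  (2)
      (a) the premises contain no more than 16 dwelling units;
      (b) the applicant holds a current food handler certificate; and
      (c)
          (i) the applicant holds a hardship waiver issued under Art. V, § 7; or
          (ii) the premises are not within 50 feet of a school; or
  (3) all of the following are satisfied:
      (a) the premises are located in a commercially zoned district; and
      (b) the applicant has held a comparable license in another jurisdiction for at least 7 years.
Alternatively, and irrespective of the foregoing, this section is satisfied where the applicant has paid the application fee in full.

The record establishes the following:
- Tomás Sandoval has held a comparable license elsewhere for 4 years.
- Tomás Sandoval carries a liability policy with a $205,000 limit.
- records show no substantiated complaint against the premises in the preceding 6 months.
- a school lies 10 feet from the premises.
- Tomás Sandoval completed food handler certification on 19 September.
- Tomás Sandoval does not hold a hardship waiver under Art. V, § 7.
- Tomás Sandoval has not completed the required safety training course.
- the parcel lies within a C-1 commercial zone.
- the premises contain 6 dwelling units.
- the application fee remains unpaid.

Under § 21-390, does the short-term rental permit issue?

(a) no complaint in 6 mo. — holds.
(b) insurance ≥ $250,000 — not satisfied.
(1) = T AND F = false.
(a) ≤ 16 units — met.
(b) food handler cert. — met.
(i) hardship waiver — not satisfied.
(ii) ≥50 ft from school — not met.
(c) = F OR F = false.
(2): T AND T AND F → false.
(a) commercially zoned — met.
(b) prior license ≥ 7 yr — not satisfied.
So (3) is not satisfied (T AND F).
Overall: F OR F OR F → false.
Exception (fee paid) — not satisfied.
Result: main false OR exception false → false.

No — denied.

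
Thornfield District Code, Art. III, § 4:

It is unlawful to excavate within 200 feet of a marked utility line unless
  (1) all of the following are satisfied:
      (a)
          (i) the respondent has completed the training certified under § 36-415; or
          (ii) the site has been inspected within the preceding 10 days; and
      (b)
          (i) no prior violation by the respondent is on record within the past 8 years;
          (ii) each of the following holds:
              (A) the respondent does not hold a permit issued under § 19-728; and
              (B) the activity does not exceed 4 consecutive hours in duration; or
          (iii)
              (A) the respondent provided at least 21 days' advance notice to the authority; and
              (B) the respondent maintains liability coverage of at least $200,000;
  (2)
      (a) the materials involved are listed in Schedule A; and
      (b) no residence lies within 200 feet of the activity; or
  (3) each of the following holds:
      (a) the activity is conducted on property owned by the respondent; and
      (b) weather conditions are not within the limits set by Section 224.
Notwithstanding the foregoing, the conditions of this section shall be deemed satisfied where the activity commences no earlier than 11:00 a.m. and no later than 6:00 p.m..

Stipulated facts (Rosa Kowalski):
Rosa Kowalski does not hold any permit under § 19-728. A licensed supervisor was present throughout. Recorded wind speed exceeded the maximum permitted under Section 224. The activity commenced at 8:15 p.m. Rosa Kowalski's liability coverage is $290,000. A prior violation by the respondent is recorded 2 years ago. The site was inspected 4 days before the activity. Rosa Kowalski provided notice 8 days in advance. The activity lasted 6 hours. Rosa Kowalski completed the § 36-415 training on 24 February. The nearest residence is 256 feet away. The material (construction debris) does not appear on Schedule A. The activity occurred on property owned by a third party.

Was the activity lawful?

(i) training certified — holds.
(ii) site inspected — satisfied.
So (a) is satisfied (T OR T).
(i) no prior violation — fails.
(A) not (holds permit) — holds.
(B) ≤ 4 hrs duration — fails.
So (ii) is not satisfied (T AND F).
(A) ≥21 days' notice — not satisfied.
(B) coverage ≥ $200,000 — holds.
(iii): F AND T → false.
(b): F OR F OR F → false.
So (1) is not satisfied (T AND F).
(a) Schedule A material — fails.
(b) no residence in 200 ft — satisfied.
So (2) is not satisfied (F AND T).
(a) own property — not satisfied.
(b) not (weather ok) — holds.
(3) = F AND T = false.
Overall: F OR F OR F → false.
Exception (start within hours) — not satisfied.
Result: main false OR exception false → false.

No — unlawful.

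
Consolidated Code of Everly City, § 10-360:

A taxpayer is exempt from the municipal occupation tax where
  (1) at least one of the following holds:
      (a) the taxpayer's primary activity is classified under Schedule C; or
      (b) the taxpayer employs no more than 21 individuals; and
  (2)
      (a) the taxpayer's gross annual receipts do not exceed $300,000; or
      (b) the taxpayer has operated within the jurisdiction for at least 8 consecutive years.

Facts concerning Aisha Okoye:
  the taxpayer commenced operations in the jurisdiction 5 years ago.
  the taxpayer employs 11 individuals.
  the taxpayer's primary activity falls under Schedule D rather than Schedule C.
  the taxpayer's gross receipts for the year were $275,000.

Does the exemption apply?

(a) Schedule C activity — not satisfied.
(b) ≤ 21 employees — met.
(1): F OR T → true.
(a) receipts ≤ $300,000 — met.
(b) ≥ 8 yrs in jurisdiction — not met.
So (2) is satisfied (T OR F).
Overall: T AND T → true.

Yes — exempt.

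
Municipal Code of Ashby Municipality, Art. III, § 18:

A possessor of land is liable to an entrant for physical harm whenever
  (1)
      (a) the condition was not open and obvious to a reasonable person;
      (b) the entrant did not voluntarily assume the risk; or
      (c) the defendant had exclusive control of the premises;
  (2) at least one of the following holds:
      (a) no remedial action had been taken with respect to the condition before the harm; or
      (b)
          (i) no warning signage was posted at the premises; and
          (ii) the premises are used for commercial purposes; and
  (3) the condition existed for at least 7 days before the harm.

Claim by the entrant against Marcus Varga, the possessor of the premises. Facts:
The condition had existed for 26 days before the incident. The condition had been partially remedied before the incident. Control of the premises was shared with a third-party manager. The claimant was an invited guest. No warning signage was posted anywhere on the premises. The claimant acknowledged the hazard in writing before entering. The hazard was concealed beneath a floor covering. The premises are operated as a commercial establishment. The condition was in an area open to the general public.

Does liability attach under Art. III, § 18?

Yes — liable.

(a) not open/obvious — satisfied.
(b) no assumed risk — fails.
(c) exclusive control — not met.
(1) = T OR F OR F = true.
(a) no remedial action — not met.
(i) no signage posted — satisfied.
(ii) commercial use — met.
(b) = T AND T = true.
(2): F OR T → true.
(3) condition ≥7 days old — met.
Overall: T AND T AND T → true.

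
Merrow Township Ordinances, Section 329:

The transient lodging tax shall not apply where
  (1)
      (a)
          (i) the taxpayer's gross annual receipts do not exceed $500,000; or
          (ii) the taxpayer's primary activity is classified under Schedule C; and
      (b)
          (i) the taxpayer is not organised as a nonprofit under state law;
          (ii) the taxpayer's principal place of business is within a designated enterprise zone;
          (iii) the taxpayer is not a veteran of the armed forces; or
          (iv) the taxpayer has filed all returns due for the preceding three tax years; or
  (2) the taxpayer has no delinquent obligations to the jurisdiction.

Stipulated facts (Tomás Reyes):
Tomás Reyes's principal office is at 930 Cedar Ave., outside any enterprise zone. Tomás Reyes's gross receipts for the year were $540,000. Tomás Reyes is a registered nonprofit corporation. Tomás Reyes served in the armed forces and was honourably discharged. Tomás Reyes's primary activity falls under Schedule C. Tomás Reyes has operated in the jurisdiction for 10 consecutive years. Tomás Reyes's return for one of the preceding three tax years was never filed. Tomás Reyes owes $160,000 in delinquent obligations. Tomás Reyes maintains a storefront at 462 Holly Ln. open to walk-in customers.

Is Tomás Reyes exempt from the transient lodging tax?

(i) receipts ≤ $500,000 — not satisfied.
(ii) Schedule C activity — satisfied.
So (a) is satisfied (F OR T).
(i) not (nonprofit) — not met.
(ii) in enterprise zone — fails.
(iii) not (veteran) — not met.
(iv) returns current — fails.
So (b) is not satisfied (F OR F OR F OR F).
(1) = T AND F = false.
(2) no delinquency — not satisfied.
Overall: F OR F → false.

No — not exempt.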